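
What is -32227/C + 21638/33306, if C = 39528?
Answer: -595753/3597048 ≈ -0.16562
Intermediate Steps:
-32227/C + 21638/33306 = -32227/39528 + 21638/33306 = -32227*1/39528 + 21638*(1/33306) = -32227/39528 + 10819/16653 = -595753/3597048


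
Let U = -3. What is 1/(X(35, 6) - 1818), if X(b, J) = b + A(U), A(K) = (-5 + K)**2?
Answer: -1/1719 ≈ -0.00058173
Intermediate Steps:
X(b, J) = 64 + b (X(b, J) = b + (-5 - 3)**2 = b + (-8)**2 = b + 64 = 64 + b)
1/(X(35, 6) - 1818) = 1/((64 + 35) - 1818) = 1/(99 - 1818) = 1/(-1719) = -1/1719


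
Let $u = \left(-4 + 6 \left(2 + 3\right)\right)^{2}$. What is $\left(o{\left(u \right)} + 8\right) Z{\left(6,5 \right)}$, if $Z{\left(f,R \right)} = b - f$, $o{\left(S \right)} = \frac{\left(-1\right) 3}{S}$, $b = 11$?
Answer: $\frac{27025}{676} \approx 39.978$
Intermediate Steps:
$u = 676$ ($u = \left(-4 + 6 \cdot 5\right)^{2} = \left(-4 + 30\right)^{2} = 26^{2} = 676$)
$o{\left(S \right)} = - \frac{3}{S}$
$Z{\left(f,R \right)} = 11 - f$
$\left(o{\left(u \right)} + 8\right) Z{\left(6,5 \right)} = \left(- \frac{3}{676} + 8\right) \left(11 - 6\right) = \left(\left(-3\right) \frac{1}{676} + 8\right) \left(11 - 6\right) = \left(- \frac{3}{676} + 8\right) 5 = \frac{5405}{676} \cdot 5 = \frac{27025}{676}$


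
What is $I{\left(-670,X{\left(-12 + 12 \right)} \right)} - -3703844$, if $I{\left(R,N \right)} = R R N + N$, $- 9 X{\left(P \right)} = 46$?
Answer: $\frac{12685150}{9} \approx 1.4095 \cdot 10^{6}$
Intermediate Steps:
$X{\left(P \right)} = - \frac{46}{9}$ ($X{\left(P \right)} = \left(- \frac{1}{9}\right) 46 = - \frac{46}{9}$)
$I{\left(R,N \right)} = N + N R^{2}$ ($I{\left(R,N \right)} = R^{2} N + N = N R^{2} + N = N + N R^{2}$)
$I{\left(-670,X{\left(-12 + 12 \right)} \right)} - -3703844 = - \frac{46 \left(1 + \left(-670\right)^{2}\right)}{9} - -3703844 = - \frac{46 \left(1 + 448900\right)}{9} + 3703844 = \left(- \frac{46}{9}\right) 448901 + 3703844 = - \frac{20649446}{9} + 3703844 = \frac{12685150}{9}$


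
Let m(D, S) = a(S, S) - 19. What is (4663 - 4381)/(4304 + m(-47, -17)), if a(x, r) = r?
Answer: 141/2134 ≈ 0.066073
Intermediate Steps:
m(D, S) = -19 + S (m(D, S) = S - 19 = -19 + S)
(4663 - 4381)/(4304 + m(-47, -17)) = (4663 - 4381)/(4304 + (-19 - 17)) = 282/(4304 - 36) = 282/4268 = 282*(1/4268) = 141/2134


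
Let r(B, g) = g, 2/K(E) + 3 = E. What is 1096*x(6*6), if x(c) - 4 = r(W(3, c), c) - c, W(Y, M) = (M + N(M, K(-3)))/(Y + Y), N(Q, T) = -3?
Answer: 4384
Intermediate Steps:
K(E) = 2/(-3 + E)
W(Y, M) = (-3 + M)/(2*Y) (W(Y, M) = (M - 3)/(Y + Y) = (-3 + M)/((2*Y)) = (-3 + M)*(1/(2*Y)) = (-3 + M)/(2*Y))
x(c) = 4 (x(c) = 4 + (c - c) = 4 + 0 = 4)
1096*x(6*6) = 1096*4 = 4384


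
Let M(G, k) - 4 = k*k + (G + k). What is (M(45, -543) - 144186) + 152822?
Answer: 302991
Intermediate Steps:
M(G, k) = 4 + G + k + k² (M(G, k) = 4 + (k*k + (G + k)) = 4 + (k² + (G + k)) = 4 + (G + k + k²) = 4 + G + k + k²)
(M(45, -543) - 144186) + 152822 = ((4 + 45 - 543 + (-543)²) - 144186) + 152822 = ((4 + 45 - 543 + 294849) - 144186) + 152822 = (294355 - 144186) + 152822 = 150169 + 152822 = 302991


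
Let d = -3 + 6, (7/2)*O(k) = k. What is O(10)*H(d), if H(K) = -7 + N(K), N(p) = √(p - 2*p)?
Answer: -20 + 20*I*√3/7 ≈ -20.0 + 4.9487*I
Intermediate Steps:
O(k) = 2*k/7
d = 3
N(p) = √(-p)
H(K) = -7 + √(-K)
O(10)*H(d) = ((2/7)*10)*(-7 + √(-1*3)) = 20*(-7 + √(-3))/7 = 20*(-7 + I*√3)/7 = -20 + 20*I*√3/7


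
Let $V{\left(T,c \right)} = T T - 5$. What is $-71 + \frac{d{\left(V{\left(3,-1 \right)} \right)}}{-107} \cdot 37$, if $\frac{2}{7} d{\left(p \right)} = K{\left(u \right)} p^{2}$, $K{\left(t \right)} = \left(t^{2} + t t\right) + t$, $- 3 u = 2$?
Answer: $- \frac{72517}{963} \approx -75.303$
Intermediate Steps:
$u = - \frac{2}{3}$ ($u = \left(- \frac{1}{3}\right) 2 = - \frac{2}{3} \approx -0.66667$)
$K{\left(t \right)} = t + 2 t^{2}$ ($K{\left(t \right)} = \left(t^{2} + t^{2}\right) + t = 2 t^{2} + t = t + 2 t^{2}$)
$V{\left(T,c \right)} = -5 + T^{2}$ ($V{\left(T,c \right)} = T^{2} - 5 = -5 + T^{2}$)
$d{\left(p \right)} = \frac{7 p^{2}}{9}$ ($d{\left(p \right)} = \frac{7 - \frac{2 \left(1 + 2 \left(- \frac{2}{3}\right)\right)}{3} p^{2}}{2} = \frac{7 - \frac{2 \left(1 - \frac{4}{3}\right)}{3} p^{2}}{2} = \frac{7 \left(- \frac{2}{3}\right) \left(- \frac{1}{3}\right) p^{2}}{2} = \frac{7 \frac{2 p^{2}}{9}}{2} = \frac{7 p^{2}}{9}$)
$-71 + \frac{d{\left(V{\left(3,-1 \right)} \right)}}{-107} \cdot 37 = -71 + \frac{\frac{7}{9} \left(-5 + 3^{2}\right)^{2}}{-107} \cdot 37 = -71 + \frac{7 \left(-5 + 9\right)^{2}}{9} \left(- \frac{1}{107}\right) 37 = -71 + \frac{7 \cdot 4^{2}}{9} \left(- \frac{1}{107}\right) 37 = -71 + \frac{7}{9} \cdot 16 \left(- \frac{1}{107}\right) 37 = -71 + \frac{112}{9} \left(- \frac{1}{107}\right) 37 = -71 - \frac{4144}{963} = - \frac{72517}{963}$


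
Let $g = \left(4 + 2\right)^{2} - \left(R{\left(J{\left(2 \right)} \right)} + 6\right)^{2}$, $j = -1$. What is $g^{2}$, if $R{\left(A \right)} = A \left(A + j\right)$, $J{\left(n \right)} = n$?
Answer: $784$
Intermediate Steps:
$R{\left(A \right)} = A \left(-1 + A\right)$ ($R{\left(A \right)} = A \left(A - 1\right) = A \left(-1 + A\right)$)
$g = -28$ ($g = \left(4 + 2\right)^{2} - \left(2 \left(-1 + 2\right) + 6\right)^{2} = 6^{2} - \left(2 \cdot 1 + 6\right)^{2} = 36 - \left(2 + 6\right)^{2} = 36 - 8^{2} = 36 - 64 = -28$)
$g^{2} = \left(-28\right)^{2} = 784$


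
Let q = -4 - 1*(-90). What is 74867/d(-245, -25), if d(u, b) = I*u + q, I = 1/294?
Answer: 449202/511 ≈ 879.06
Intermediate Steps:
q = 86 (q = -4 + 90 = 86)
I = 1/294 ≈ 0.0034014
d(u, b) = 86 + u/294 (d(u, b) = u/294 + 86 = 86 + u/294)
74867/d(-245, -25) = 74867/(86 + (1/294)*(-245)) = 74867/(86 - ⅚) = 74867/(511/6) = 74867*(6/511) = 449202/511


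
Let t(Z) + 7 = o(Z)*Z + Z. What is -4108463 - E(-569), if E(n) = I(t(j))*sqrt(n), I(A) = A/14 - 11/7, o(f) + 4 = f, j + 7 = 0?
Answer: -4108463 - 41*I*sqrt(569)/14 ≈ -4.1085e+6 - 69.857*I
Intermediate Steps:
j = -7 (j = -7 + 0 = -7)
o(f) = -4 + f
t(Z) = -7 + Z + Z*(-4 + Z) (t(Z) = -7 + ((-4 + Z)*Z + Z) = -7 + (Z*(-4 + Z) + Z) = -7 + (Z + Z*(-4 + Z)) = -7 + Z + Z*(-4 + Z))
I(A) = -11/7 + A/14 (I(A) = A*(1/14) - 11*1/7 = A/14 - 11/7 = -11/7 + A/14)
E(n) = 41*sqrt(n)/14 (E(n) = (-11/7 + (-7 - 7 - 7*(-4 - 7))/14)*sqrt(n) = (-11/7 + (-7 - 7 - 7*(-11))/14)*sqrt(n) = (-11/7 + (-7 - 7 + 77)/14)*sqrt(n) = (-11/7 + (1/14)*63)*sqrt(n) = (-11/7 + 9/2)*sqrt(n) = 41*sqrt(n)/14)
-4108463 - E(-569) = -4108463 - 41*sqrt(-569)/14 = -4108463 - 41*I*sqrt(569)/14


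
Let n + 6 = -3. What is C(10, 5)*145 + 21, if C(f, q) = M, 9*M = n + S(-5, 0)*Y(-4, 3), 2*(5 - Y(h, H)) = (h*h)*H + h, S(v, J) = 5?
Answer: -13441/9 ≈ -1493.4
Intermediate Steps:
n = -9 (n = -6 - 3 = -9)
Y(h, H) = 5 - h/2 - H*h**2/2 (Y(h, H) = 5 - ((h*h)*H + h)/2 = 5 - (h**2*H + h)/2 = 5 - (H*h**2 + h)/2 = 5 - (h + H*h**2)/2 = 5 + (-h/2 - H*h**2/2) = 5 - h/2 - H*h**2/2)
M = -94/9 (M = (-9 + 5*(5 - 1/2*(-4) - 1/2*3*(-4)**2))/9 = (-9 + 5*(5 + 2 - 1/2*3*16))/9 = (-9 + 5*(5 + 2 - 24))/9 = (-9 + 5*(-17))/9 = (-9 - 85)/9 = (1/9)*(-94) = -94/9 ≈ -10.444)
C(f, q) = -94/9
C(10, 5)*145 + 21 = -94/9*145 + 21 = -13630/9 + 21 = -13441/9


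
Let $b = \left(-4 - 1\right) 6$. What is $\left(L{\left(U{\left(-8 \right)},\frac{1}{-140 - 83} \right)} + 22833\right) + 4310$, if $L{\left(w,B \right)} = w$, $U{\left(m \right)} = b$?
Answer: $27113$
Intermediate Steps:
$b = -30$ ($b = \left(-5\right) 6 = -30$)
$U{\left(m \right)} = -30$
$\left(L{\left(U{\left(-8 \right)},\frac{1}{-140 - 83} \right)} + 22833\right) + 4310 = \left(-30 + 22833\right) + 4310 = 22803 + 4310 = 27113$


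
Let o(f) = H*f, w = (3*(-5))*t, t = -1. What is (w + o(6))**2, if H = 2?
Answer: 729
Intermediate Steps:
w = 15 (w = (3*(-5))*(-1) = -15*(-1) = 15)
o(f) = 2*f
(w + o(6))**2 = (15 + 2*6)**2 = (15 + 12)**2 = 27**2 = 729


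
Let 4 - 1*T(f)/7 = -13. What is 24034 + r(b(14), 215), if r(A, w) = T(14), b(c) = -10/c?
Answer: 24153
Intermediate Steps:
T(f) = 119 (T(f) = 28 - 7*(-13) = 28 + 91 = 119)
r(A, w) = 119
24034 + r(b(14), 215) = 24034 + 119 = 24153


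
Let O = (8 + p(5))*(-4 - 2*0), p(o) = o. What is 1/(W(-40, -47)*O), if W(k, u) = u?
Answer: 1/2444 ≈ 0.00040917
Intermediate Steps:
O = -52 (O = (8 + 5)*(-4 - 2*0) = 13*(-4 + 0) = 13*(-4) = -52)
1/(W(-40, -47)*O) = 1/(-47*(-52)) = 1/2444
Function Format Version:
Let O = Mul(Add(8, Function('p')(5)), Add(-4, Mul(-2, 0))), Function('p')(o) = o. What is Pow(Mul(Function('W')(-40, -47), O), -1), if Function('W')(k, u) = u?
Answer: Rational(1, 2444) ≈ 0.00040917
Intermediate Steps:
O = -52 (O = Mul(Add(8, 5), Add(-4, Mul(-2, 0))) = Mul(13, Add(-4, 0)) = Mul(13, -4) = -52)
Pow(Mul(Function('W')(-40, -47), O), -1) = Pow(Mul(-47, -52), -1) = Pow(2444, -1) = Rational(1, 2444)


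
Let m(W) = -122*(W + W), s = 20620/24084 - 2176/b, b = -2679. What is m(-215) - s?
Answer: 282055491733/5376753 ≈ 52458.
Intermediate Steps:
s = 8970647/5376753 (s = 20620/24084 - 2176/(-2679) = 20620*(1/24084) - 2176*(-1/2679) = 5155/6021 + 2176/2679 = 8970647/5376753 ≈ 1.6684)
m(W) = -244*W
m(-215) - s = -244*(-215) - 1*8970647/5376753 = 52460 - 8970647/5376753 = 282055491733/5376753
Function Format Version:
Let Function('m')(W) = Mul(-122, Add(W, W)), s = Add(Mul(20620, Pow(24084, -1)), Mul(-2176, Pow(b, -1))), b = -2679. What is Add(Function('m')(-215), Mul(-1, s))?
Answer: Rational(282055491733, 5376753) ≈ 52458.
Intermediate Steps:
s = Rational(8970647, 5376753) (s = Add(Mul(20620, Pow(24084, -1)), Mul(-2176, Pow(-2679, -1))) = Add(Mul(20620, Rational(1, 24084)), Mul(-2176, Rational(-1, 2679))) = Add(Rational(5155, 6021), Rational(2176, 2679)) = Rational(8970647, 5376753) ≈ 1.6684)
Function('m')(W) = Mul(-244, W) (Function('m')(W) = Mul(-122, Mul(2, W)) = Mul(-244, W))
Add(Function('m')(-215), Mul(-1, s)) = Add(Mul(-244, -215), Mul(-1, Rational(8970647, 5376753))) = Add(52460, Rational(-8970647, 5376753)) = Rational(282055491733, 5376753)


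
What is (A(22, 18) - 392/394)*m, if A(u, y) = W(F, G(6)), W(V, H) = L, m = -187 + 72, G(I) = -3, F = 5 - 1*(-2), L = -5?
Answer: 135815/197 ≈ 689.42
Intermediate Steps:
F = 7 (F = 5 + 2 = 7)
m = -115
W(V, H) = -5
A(u, y) = -5
(A(22, 18) - 392/394)*m = (-5 - 392/394)*(-115) = (-5 - 392*1/394)*(-115) = (-5 - 196/197)*(-115) = -1181/197*(-115) = 135815/197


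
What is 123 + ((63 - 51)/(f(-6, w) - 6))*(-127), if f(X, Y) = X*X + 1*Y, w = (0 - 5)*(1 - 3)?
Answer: 849/10 ≈ 84.900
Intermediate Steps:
w = 10 (w = -5*(-2) = 10)
f(X, Y) = Y + X² (f(X, Y) = X² + Y = Y + X²)
123 + ((63 - 51)/(f(-6, w) - 6))*(-127) = 123 + ((63 - 51)/((10 + (-6)²) - 6))*(-127) = 123 + (12/((10 + 36) - 6))*(-127) = 123 + (12/(46 - 6))*(-127) = 123 + (12/40)*(-127) = 123 + (12*(1/40))*(-127) = 123 + (3/10)*(-127) = 123 - 381/10 = 849/10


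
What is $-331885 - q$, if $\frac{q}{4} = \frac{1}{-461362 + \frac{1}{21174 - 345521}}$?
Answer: $- \frac{49663729604111887}{149641380615} \approx -3.3189 \cdot 10^{5}$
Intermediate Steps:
$q = - \frac{1297388}{149641380615}$ ($q = \frac{4}{-461362 + \frac{1}{21174 - 345521}} = \frac{4}{-461362 + \frac{1}{-324347}} = \frac{4}{-461362 - \frac{1}{324347}} = \frac{4}{- \frac{149641380615}{324347}} = 4 \left(- \frac{324347}{149641380615}\right) = - \frac{1297388}{149641380615} \approx -8.67 \cdot 10^{-6}$)
$-331885 - q = -331885 - - \frac{1297388}{149641380615} = -331885 + \frac{1297388}{149641380615} = - \frac{49663729604111887}{149641380615}$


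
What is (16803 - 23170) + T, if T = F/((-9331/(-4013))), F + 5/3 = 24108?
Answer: 111984716/27993 ≈ 4000.5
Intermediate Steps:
F = 72319/3 (F = -5/3 + 24108 = 72319/3 ≈ 24106.)
T = 290216147/27993 (T = 72319/(3*((-9331/(-4013)))) = 72319/(3*((-9331*(-1/4013)))) = 72319/(3*(9331/4013)) = (72319/3)*(4013/9331) = 290216147/27993 ≈ 10367.)
(16803 - 23170) + T = (16803 - 23170) + 290216147/27993 = -6367 + 290216147/27993 = 111984716/27993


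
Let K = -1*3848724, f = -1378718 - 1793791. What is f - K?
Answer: 676215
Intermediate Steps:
f = -3172509
K = -3848724
f - K = -3172509 - 1*(-3848724) = -3172509 + 3848724 = 676215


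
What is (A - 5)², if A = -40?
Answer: 2025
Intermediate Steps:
(A - 5)² = (-40 - 5)² = (-45)² = 2025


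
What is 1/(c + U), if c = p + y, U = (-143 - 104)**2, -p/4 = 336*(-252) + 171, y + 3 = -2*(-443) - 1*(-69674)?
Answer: 1/469570 ≈ 2.1296e-6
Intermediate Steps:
y = 70557 (y = -3 + (-2*(-443) - 1*(-69674)) = -3 + (886 + 69674) = -3 + 70560 = 70557)
p = 338004 (p = -4*(336*(-252) + 171) = -4*(-84672 + 171) = -4*(-84501) = 338004)
U = 61009 (U = (-247)**2 = 61009)
c = 408561 (c = 338004 + 70557 = 408561)
1/(c + U) = 1/(408561 + 61009) = 1/469570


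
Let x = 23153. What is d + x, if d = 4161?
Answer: 27314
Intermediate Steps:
d + x = 4161 + 23153 = 27314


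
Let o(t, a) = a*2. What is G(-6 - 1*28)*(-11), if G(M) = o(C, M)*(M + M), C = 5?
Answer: -50864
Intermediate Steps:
o(t, a) = 2*a
G(M) = 4*M**2 (G(M) = (2*M)*(M + M) = (2*M)*(2*M) = 4*M**2)
G(-6 - 1*28)*(-11) = (4*(-6 - 1*28)**2)*(-11) = (4*(-6 - 28)**2)*(-11) = (4*(-34)**2)*(-11) = (4*1156)*(-11) = 4624*(-11) = -50864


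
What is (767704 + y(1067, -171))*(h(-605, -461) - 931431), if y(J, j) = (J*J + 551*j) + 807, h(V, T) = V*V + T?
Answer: -1025791814393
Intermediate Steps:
h(V, T) = T + V**2 (h(V, T) = V**2 + T = T + V**2)
y(J, j) = 807 + J**2 + 551*j (y(J, j) = (J**2 + 551*j) + 807 = 807 + J**2 + 551*j)
(767704 + y(1067, -171))*(h(-605, -461) - 931431) = (767704 + (807 + 1067**2 + 551*(-171)))*((-461 + (-605)**2) - 931431) = (767704 + (807 + 1138489 - 94221))*((-461 + 366025) - 931431) = (767704 + 1045075)*(365564 - 931431) = 1812779*(-565867) = -1025791814393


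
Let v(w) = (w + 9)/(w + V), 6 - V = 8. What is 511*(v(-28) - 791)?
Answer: -12116321/30 ≈ -4.0388e+5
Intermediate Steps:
V = -2 (V = 6 - 1*8 = 6 - 8 = -2)
v(w) = (9 + w)/(-2 + w) (v(w) = (w + 9)/(w - 2) = (9 + w)/(-2 + w))
511*(v(-28) - 791) = 511*((9 - 28)/(-2 - 28) - 791) = 511*(-19/(-30) - 791) = 511*(-1/30*(-19) - 791) = 511*(19/30 - 791) = 511*(-23711/30) = -12116321/30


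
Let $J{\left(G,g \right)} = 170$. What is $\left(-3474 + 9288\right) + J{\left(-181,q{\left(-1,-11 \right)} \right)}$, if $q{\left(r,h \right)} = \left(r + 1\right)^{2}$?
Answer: $5984$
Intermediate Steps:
$q{\left(r,h \right)} = \left(1 + r\right)^{2}$
$\left(-3474 + 9288\right) + J{\left(-181,q{\left(-1,-11 \right)} \right)} = \left(-3474 + 9288\right) + 170 = 5814 + 170 = 5984$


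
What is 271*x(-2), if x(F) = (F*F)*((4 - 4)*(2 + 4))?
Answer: 0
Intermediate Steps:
x(F) = 0 (x(F) = F**2*(0*6) = F**2*0 = 0)
271*x(-2) = 271*0 = 0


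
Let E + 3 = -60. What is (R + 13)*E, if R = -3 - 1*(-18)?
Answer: -1764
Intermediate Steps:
E = -63 (E = -3 - 60 = -63)
R = 15 (R = -3 + 18 = 15)
(R + 13)*E = (15 + 13)*(-63) = 28*(-63) = -1764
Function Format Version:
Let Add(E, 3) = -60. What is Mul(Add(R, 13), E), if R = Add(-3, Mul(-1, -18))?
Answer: -1764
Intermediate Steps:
E = -63 (E = Add(-3, -60) = -63)
R = 15 (R = Add(-3, 18) = 15)
Mul(Add(R, 13), E) = Mul(Add(15, 13), -63) = Mul(28, -63) = -1764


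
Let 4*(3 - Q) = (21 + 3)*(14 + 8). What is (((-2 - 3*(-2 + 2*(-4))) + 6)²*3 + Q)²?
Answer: 11148921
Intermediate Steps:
Q = -129 (Q = 3 - (21 + 3)*(14 + 8)/4 = 3 - 6*22 = 3 - ¼*528 = 3 - 132 = -129)
(((-2 - 3*(-2 + 2*(-4))) + 6)²*3 + Q)² = (((-2 - 3*(-2 + 2*(-4))) + 6)²*3 - 129)² = (((-2 - 3*(-2 - 8)) + 6)²*3 - 129)² = (((-2 - 3*(-10)) + 6)²*3 - 129)² = (((-2 + 30) + 6)²*3 - 129)² = ((28 + 6)²*3 - 129)² = (34²*3 - 129)² = (1156*3 - 129)² = (3468 - 129)² = 3339² = 11148921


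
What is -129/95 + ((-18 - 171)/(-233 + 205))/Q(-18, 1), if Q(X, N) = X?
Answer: -1317/760 ≈ -1.7329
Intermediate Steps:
-129/95 + ((-18 - 171)/(-233 + 205))/Q(-18, 1) = -129/95 + ((-18 - 171)/(-233 + 205))/(-18) = -129*1/95 - 189/(-28)*(-1/18) = -129/95 - 189*(-1/28)*(-1/18) = -129/95 + (27/4)*(-1/18) = -129/95 - 3/8 = -1317/760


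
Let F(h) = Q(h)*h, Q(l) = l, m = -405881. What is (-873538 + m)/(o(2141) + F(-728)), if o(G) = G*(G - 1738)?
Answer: -426473/464269 ≈ -0.91859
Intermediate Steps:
F(h) = h**2 (F(h) = h*h = h**2)
o(G) = G*(-1738 + G)
(-873538 + m)/(o(2141) + F(-728)) = (-873538 - 405881)/(2141*(-1738 + 2141) + (-728)**2) = -1279419/(2141*403 + 529984) = -1279419/(862823 + 529984) = -1279419/1392807 = -1279419*1/1392807 = -426473/464269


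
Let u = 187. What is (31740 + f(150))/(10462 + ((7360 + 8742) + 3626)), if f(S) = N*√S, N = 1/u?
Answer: 3174/3019 + √6/1129106 ≈ 1.0513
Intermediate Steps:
N = 1/187 ≈ 0.0053476
f(S) = √S/187
(31740 + f(150))/(10462 + ((7360 + 8742) + 3626)) = (31740 + √150/187)/(10462 + ((7360 + 8742) + 3626)) = (31740 + (5*√6)/187)/(10462 + (16102 + 3626)) = (31740 + 5*√6/187)/(10462 + 19728) = (31740 + 5*√6/187)/30190 = (31740 + 5*√6/187)*(1/30190) = 3174/3019 + √6/1129106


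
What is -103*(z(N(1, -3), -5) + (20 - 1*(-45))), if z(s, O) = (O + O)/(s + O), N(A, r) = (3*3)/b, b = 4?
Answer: -77765/11 ≈ -7069.5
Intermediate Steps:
N(A, r) = 9/4 (N(A, r) = (3*3)/4 = 9*(¼) = 9/4)
z(s, O) = 2*O/(O + s) (z(s, O) = (2*O)/(O + s) = 2*O/(O + s))
-103*(z(N(1, -3), -5) + (20 - 1*(-45))) = -103*(2*(-5)/(-5 + 9/4) + (20 - 1*(-45))) = -103*(2*(-5)/(-11/4) + (20 + 45)) = -103*(2*(-5)*(-4/11) + 65) = -103*(40/11 + 65) = -103*755/11 = -77765/11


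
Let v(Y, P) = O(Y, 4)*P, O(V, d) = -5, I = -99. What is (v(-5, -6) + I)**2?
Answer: 4761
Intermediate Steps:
v(Y, P) = -5*P
(v(-5, -6) + I)**2 = (-5*(-6) - 99)**2 = (30 - 99)**2 = (-69)**2 = 4761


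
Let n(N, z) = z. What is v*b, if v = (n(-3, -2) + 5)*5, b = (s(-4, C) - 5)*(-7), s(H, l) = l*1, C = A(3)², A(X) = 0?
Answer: 525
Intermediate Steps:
C = 0 (C = 0² = 0)
s(H, l) = l
b = 35 (b = (0 - 5)*(-7) = -5*(-7) = 35)
v = 15 (v = (-2 + 5)*5 = 3*5 = 15)
v*b = 15*35 = 525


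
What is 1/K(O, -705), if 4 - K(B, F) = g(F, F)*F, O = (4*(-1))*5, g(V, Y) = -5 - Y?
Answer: 1/493504 ≈ 2.0263e-6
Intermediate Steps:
O = -20 (O = -4*5 = -20)
K(B, F) = 4 - F*(-5 - F) (K(B, F) = 4 - (-5 - F)*F = 4 - F*(-5 - F))
1/K(O, -705) = 1/(4 - 705*(5 - 705)) = 1/(4 - 705*(-700)) = 1/(4 + 493500) = 1/493504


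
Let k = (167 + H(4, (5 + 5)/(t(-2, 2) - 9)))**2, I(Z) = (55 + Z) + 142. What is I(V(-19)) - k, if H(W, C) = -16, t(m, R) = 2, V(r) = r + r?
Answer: -22642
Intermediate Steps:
V(r) = 2*r
I(Z) = 197 + Z
k = 22801 (k = (167 - 16)**2 = 151**2 = 22801)
I(V(-19)) - k = (197 + 2*(-19)) - 1*22801 = (197 - 38) - 22801 = 159 - 22801 = -22642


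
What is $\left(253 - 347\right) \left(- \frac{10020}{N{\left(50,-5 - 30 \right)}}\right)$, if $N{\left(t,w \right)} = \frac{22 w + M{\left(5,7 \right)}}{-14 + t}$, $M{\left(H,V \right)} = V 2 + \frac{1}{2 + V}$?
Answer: $- \frac{305169120}{6803} \approx -44858.0$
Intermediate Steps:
$M{\left(H,V \right)} = \frac{1}{2 + V} + 2 V$ ($M{\left(H,V \right)} = 2 V + \frac{1}{2 + V} = \frac{1}{2 + V} + 2 V$)
$N{\left(t,w \right)} = \frac{\frac{127}{9} + 22 w}{-14 + t}$ ($N{\left(t,w \right)} = \frac{22 w + \frac{1 + 2 \cdot 7^{2} + 4 \cdot 7}{2 + 7}}{-14 + t} = \frac{22 w + \frac{1 + 2 \cdot 49 + 28}{9}}{-14 + t} = \frac{22 w + \frac{1 + 98 + 28}{9}}{-14 + t} = \frac{22 w + \frac{1}{9} \cdot 127}{-14 + t} = \frac{22 w + \frac{127}{9}}{-14 + t} = \frac{\frac{127}{9} + 22 w}{-14 + t}$)
$\left(253 - 347\right) \left(- \frac{10020}{N{\left(50,-5 - 30 \right)}}\right) = \left(253 - 347\right) \left(- \frac{10020}{\frac{1}{9} \frac{1}{-14 + 50} \left(127 + 198 \left(-5 - 30\right)\right)}\right) = \left(253 - 347\right) \left(- \frac{10020}{\frac{1}{9} \cdot \frac{1}{36} \left(127 + 198 \left(-5 - 30\right)\right)}\right) = - 94 \left(- \frac{10020}{\frac{1}{9} \cdot \frac{1}{36} \left(127 + 198 \left(-35\right)\right)}\right) = - 94 \left(- \frac{10020}{\frac{1}{9} \cdot \frac{1}{36} \left(127 - 6930\right)}\right) = - 94 \left(- \frac{10020}{\frac{1}{9} \cdot \frac{1}{36} \left(-6803\right)}\right) = - 94 \left(- \frac{10020}{- \frac{6803}{324}}\right) = - 94 \left(\left(-10020\right) \left(- \frac{324}{6803}\right)\right) = \left(-94\right) \frac{3246480}{6803} = - \frac{305169120}{6803}$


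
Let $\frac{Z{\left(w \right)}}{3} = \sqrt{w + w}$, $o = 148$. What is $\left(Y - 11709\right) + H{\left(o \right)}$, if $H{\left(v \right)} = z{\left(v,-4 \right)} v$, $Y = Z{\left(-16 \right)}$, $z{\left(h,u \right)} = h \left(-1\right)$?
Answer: $-33613 + 12 i \sqrt{2} \approx -33613.0 + 16.971 i$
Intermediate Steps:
$Z{\left(w \right)} = 3 \sqrt{2} \sqrt{w}$ ($Z{\left(w \right)} = 3 \sqrt{w + w} = 3 \sqrt{2 w} = 3 \sqrt{2} \sqrt{w}$)
$z{\left(h,u \right)} = - h$
$Y = 12 i \sqrt{2}$ ($Y = 3 \sqrt{2} \sqrt{-16} = 3 \sqrt{2} \cdot 4 i = 12 i \sqrt{2} \approx 16.971 i$)
$H{\left(v \right)} = - v^{2}$ ($H{\left(v \right)} = - v v = - v^{2}$)
$\left(Y - 11709\right) + H{\left(o \right)} = \left(12 i \sqrt{2} - 11709\right) - 148^{2} = \left(-11709 + 12 i \sqrt{2}\right) - 21904 = -33613 + 12 i \sqrt{2}$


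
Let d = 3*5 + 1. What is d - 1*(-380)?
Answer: 396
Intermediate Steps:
d = 16 (d = 15 + 1 = 16)
d - 1*(-380) = 16 - 1*(-380) = 16 + 380 = 396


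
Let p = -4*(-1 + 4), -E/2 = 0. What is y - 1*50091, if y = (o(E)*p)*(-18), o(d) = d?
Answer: -50091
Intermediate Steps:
E = 0 (E = -2*0 = 0)
p = -12 (p = -4*3 = -12)
y = 0 (y = (0*(-12))*(-18) = 0*(-18) = 0)
y - 1*50091 = 0 - 1*50091 = 0 - 50091 = -50091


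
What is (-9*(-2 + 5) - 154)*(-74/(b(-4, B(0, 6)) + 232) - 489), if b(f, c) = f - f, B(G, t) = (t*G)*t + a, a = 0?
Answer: 10273741/116 ≈ 88567.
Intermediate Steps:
B(G, t) = G*t**2 (B(G, t) = (t*G)*t + 0 = (G*t)*t + 0 = G*t**2 + 0 = G*t**2)
b(f, c) = 0
(-9*(-2 + 5) - 154)*(-74/(b(-4, B(0, 6)) + 232) - 489) = (-9*(-2 + 5) - 154)*(-74/(0 + 232) - 489) = (-9*3 - 154)*(-74/232 - 489) = (-27 - 154)*(-74*1/232 - 489) = -181*(-37/116 - 489) = -181*(-56761/116) = 10273741/116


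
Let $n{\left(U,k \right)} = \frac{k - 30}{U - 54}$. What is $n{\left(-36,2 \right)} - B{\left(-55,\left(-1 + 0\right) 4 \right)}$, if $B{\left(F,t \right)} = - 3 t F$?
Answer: $\frac{29714}{45} \approx 660.31$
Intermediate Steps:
$n{\left(U,k \right)} = \frac{-30 + k}{-54 + U}$
$B{\left(F,t \right)} = - 3 F t$
$n{\left(-36,2 \right)} - B{\left(-55,\left(-1 + 0\right) 4 \right)} = \frac{-30 + 2}{-54 - 36} - \left(-3\right) \left(-55\right) \left(-1 + 0\right) 4 = \frac{1}{-90} \left(-28\right) - \left(-3\right) \left(-55\right) \left(\left(-1\right) 4\right) = \left(- \frac{1}{90}\right) \left(-28\right) - \left(-3\right) \left(-55\right) \left(-4\right) = \frac{14}{45} - -660 = \frac{14}{45} + 660 = \frac{29714}{45}$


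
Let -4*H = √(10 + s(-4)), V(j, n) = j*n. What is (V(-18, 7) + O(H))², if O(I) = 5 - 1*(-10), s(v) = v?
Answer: 12321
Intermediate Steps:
H = -√6/4 (H = -√(10 - 4)/4 = -√6/4 ≈ -0.61237)
O(I) = 15 (O(I) = 5 + 10 = 15)
(V(-18, 7) + O(H))² = (-18*7 + 15)² = (-126 + 15)² = (-111)² = 12321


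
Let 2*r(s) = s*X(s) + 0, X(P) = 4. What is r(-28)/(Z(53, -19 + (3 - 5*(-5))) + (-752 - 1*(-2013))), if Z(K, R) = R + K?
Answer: -8/189 ≈ -0.042328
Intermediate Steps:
r(s) = 2*s (r(s) = (s*4 + 0)/2 = (4*s + 0)/2 = (4*s)/2 = 2*s)
Z(K, R) = K + R
r(-28)/(Z(53, -19 + (3 - 5*(-5))) + (-752 - 1*(-2013))) = (2*(-28))/((53 + (-19 + (3 - 5*(-5)))) + (-752 - 1*(-2013))) = -56/((53 + (-19 + (3 + 25))) + (-752 + 2013)) = -56/((53 + (-19 + 28)) + 1261) = -56/((53 + 9) + 1261) = -56/(62 + 1261) = -56/1323 = -56*1/1323 = -8/189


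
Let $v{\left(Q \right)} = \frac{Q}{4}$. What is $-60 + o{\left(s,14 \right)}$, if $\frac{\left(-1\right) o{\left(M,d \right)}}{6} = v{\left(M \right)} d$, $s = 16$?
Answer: $-396$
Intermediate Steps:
$v{\left(Q \right)} = \frac{Q}{4}$ ($v{\left(Q \right)} = Q \frac{1}{4} = \frac{Q}{4}$)
$o{\left(M,d \right)} = - \frac{3 M d}{2}$ ($o{\left(M,d \right)} = - 6 \frac{M}{4} d = - 6 \frac{M d}{4} = - \frac{3 M d}{2}$)
$-60 + o{\left(s,14 \right)} = -60 - 24 \cdot 14 = -60 - 336 = -396$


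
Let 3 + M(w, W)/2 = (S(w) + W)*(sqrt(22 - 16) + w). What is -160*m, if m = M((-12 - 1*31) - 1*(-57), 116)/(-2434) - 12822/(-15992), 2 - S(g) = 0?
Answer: 215328680/2432783 + 18880*sqrt(6)/1217 ≈ 126.51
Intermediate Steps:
S(g) = 2 (S(g) = 2 - 1*0 = 2 + 0 = 2)
M(w, W) = -6 + 2*(2 + W)*(w + sqrt(6)) (M(w, W) = -6 + 2*((2 + W)*(sqrt(22 - 16) + w)) = -6 + 2*((2 + W)*(sqrt(6) + w)) = -6 + 2*((2 + W)*(w + sqrt(6))) = -6 + 2*(2 + W)*(w + sqrt(6)))
m = -5383217/9731132 - 118*sqrt(6)/1217 (m = (-6 + 4*((-12 - 1*31) - 1*(-57)) + 4*sqrt(6) + 2*116*((-12 - 1*31) - 1*(-57)) + 2*116*sqrt(6))/(-2434) - 12822/(-15992) = (-6 + 4*((-12 - 31) + 57) + 4*sqrt(6) + 2*116*((-12 - 31) + 57) + 232*sqrt(6))*(-1/2434) - 12822*(-1/15992) = (-6 + 4*(-43 + 57) + 4*sqrt(6) + 2*116*(-43 + 57) + 232*sqrt(6))*(-1/2434) + 6411/7996 = (-6 + 4*14 + 4*sqrt(6) + 2*116*14 + 232*sqrt(6))*(-1/2434) + 6411/7996 = (-6 + 56 + 4*sqrt(6) + 3248 + 232*sqrt(6))*(-1/2434) + 6411/7996 = (3298 + 236*sqrt(6))*(-1/2434) + 6411/7996 = (-1649/1217 - 118*sqrt(6)/1217) + 6411/7996 = -5383217/9731132 - 118*sqrt(6)/1217 ≈ -0.79070)
-160*m = -160*(-5383217/9731132 - 118*sqrt(6)/1217) = 215328680/2432783 + 18880*sqrt(6)/1217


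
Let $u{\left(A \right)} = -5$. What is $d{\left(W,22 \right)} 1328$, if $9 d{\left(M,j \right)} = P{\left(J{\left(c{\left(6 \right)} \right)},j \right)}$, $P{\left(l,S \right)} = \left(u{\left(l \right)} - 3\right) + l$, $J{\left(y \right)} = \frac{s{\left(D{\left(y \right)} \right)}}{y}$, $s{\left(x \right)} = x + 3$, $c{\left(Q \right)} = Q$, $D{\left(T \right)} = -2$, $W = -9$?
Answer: $- \frac{31208}{27} \approx -1155.9$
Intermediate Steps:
$s{\left(x \right)} = 3 + x$
$J{\left(y \right)} = \frac{1}{y}$ ($J{\left(y \right)} = \frac{3 - 2}{y} = 1 \frac{1}{y} = \frac{1}{y}$)
$P{\left(l,S \right)} = -8 + l$ ($P{\left(l,S \right)} = \left(-5 - 3\right) + l = -8 + l$)
$d{\left(M,j \right)} = - \frac{47}{54}$ ($d{\left(M,j \right)} = \frac{-8 + \frac{1}{6}}{9} = \frac{1}{9} \left(- \frac{47}{6}\right) = - \frac{47}{54}$)
$d{\left(W,22 \right)} 1328 = \left(- \frac{47}{54}\right) 1328 = - \frac{31208}{27}$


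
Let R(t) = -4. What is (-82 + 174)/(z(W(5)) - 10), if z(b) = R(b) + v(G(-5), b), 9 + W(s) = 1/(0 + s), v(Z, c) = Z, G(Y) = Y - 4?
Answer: -4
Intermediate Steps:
G(Y) = -4 + Y
W(s) = -9 + 1/s (W(s) = -9 + 1/(0 + s) = -9 + 1/s)
z(b) = -13 (z(b) = -4 + (-4 - 5) = -4 - 9 = -13)
(-82 + 174)/(z(W(5)) - 10) = (-82 + 174)/(-13 - 10) = 92/(-23) = 92*(-1/23) = -4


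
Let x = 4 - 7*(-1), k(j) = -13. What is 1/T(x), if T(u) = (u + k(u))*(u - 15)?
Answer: ⅛ ≈ 0.12500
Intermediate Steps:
x = 11 (x = 4 + 7 = 11)
T(u) = (-15 + u)*(-13 + u) (T(u) = (u - 13)*(u - 15) = (-13 + u)*(-15 + u) = (-15 + u)*(-13 + u))
1/T(x) = 1/(195 + 11² - 28*11) = 1/(195 + 121 - 308) = 1/8 = ⅛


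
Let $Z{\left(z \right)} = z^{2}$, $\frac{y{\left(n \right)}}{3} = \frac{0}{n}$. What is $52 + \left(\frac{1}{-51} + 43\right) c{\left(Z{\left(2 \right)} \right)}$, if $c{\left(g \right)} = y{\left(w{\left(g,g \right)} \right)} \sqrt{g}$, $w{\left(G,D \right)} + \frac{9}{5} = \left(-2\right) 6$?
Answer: $52$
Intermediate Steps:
$w{\left(G,D \right)} = - \frac{69}{5}$ ($w{\left(G,D \right)} = - \frac{9}{5} - 12 = - \frac{69}{5}$)
$y{\left(n \right)} = 0$ ($y{\left(n \right)} = 3 \frac{0}{n} = 3 \cdot 0 = 0$)
$c{\left(g \right)} = 0$ ($c{\left(g \right)} = 0 \sqrt{g} = 0$)
$52 + \left(\frac{1}{-51} + 43\right) c{\left(Z{\left(2 \right)} \right)} = 52 + \left(\frac{1}{-51} + 43\right) 0 = 52 + \left(- \frac{1}{51} + 43\right) 0 = 52 + \frac{2192}{51} \cdot 0 = 52 + 0 = 52$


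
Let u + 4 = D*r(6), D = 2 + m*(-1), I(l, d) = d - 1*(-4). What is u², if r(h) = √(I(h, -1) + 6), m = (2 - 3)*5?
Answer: 289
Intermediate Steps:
I(l, d) = 4 + d (I(l, d) = d + 4 = 4 + d)
m = -5 (m = -1*5 = -5)
r(h) = 3 (r(h) = √((4 - 1) + 6) = √(3 + 6) = √9 = 3)
D = 7 (D = 2 - 5*(-1) = 2 + 5 = 7)
u = 17 (u = -4 + 7*3 = -4 + 21 = 17)
u² = 17² = 289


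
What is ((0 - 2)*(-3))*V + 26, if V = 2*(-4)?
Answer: -22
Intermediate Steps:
V = -8
((0 - 2)*(-3))*V + 26 = ((0 - 2)*(-3))*(-8) + 26 = -2*(-3)*(-8) + 26 = 6*(-8) + 26 = -48 + 26 = -22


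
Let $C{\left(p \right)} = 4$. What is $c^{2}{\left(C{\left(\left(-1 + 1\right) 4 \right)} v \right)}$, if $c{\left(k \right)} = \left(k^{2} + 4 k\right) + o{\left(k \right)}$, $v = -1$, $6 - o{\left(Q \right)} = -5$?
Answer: $121$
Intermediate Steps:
$o{\left(Q \right)} = 11$ ($o{\left(Q \right)} = 6 - -5 = 6 + 5 = 11$)
$c{\left(k \right)} = 11 + k^{2} + 4 k$ ($c{\left(k \right)} = \left(k^{2} + 4 k\right) + 11 = 11 + k^{2} + 4 k$)
$c^{2}{\left(C{\left(\left(-1 + 1\right) 4 \right)} v \right)} = \left(11 + \left(4 \left(-1\right)\right)^{2} + 4 \cdot 4 \left(-1\right)\right)^{2} = \left(11 + \left(-4\right)^{2} + 4 \left(-4\right)\right)^{2} = \left(11 + 16 - 16\right)^{2} = 11^{2} = 121$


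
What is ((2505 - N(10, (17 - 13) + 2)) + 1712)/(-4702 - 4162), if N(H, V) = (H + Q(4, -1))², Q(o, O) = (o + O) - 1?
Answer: -4073/8864 ≈ -0.45950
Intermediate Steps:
Q(o, O) = -1 + O + o (Q(o, O) = (O + o) - 1 = -1 + O + o)
N(H, V) = (2 + H)² (N(H, V) = (H + (-1 - 1 + 4))² = (H + 2)² = (2 + H)²)
((2505 - N(10, (17 - 13) + 2)) + 1712)/(-4702 - 4162) = ((2505 - (2 + 10)²) + 1712)/(-4702 - 4162) = ((2505 - 1*12²) + 1712)/(-8864) = ((2505 - 1*144) + 1712)*(-1/8864) = ((2505 - 144) + 1712)*(-1/8864) = (2361 + 1712)*(-1/8864) = 4073*(-1/8864) = -4073/8864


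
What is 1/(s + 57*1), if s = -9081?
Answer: -1/9024 ≈ -0.00011082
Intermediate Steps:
1/(s + 57*1) = 1/(-9081 + 57*1) = 1/(-9081 + 57) = 1/(-9024) = -1/9024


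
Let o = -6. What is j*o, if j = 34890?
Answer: -209340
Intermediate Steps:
j*o = 34890*(-6) = -209340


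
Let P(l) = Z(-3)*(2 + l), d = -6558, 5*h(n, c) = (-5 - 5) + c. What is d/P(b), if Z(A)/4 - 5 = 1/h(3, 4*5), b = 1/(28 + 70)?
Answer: -321342/2167 ≈ -148.29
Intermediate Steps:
h(n, c) = -2 + c/5 (h(n, c) = ((-5 - 5) + c)/5 = (-10 + c)/5 = -2 + c/5)
b = 1/98 ≈ 0.010204
Z(A) = 22 (Z(A) = 20 + 4/(-2 + (4*5)/5) = 20 + 4/(-2 + (⅕)*20) = 20 + 4/(-2 + 4) = 20 + 4/2 = 20 + 4*(½) = 20 + 2 = 22)
P(l) = 44 + 22*l (P(l) = 22*(2 + l) = 44 + 22*l)
d/P(b) = -6558/(44 + 22*(1/98)) = -6558/(44 + 11/49) = -6558/2167/49 = -6558*49/2167 = -321342/2167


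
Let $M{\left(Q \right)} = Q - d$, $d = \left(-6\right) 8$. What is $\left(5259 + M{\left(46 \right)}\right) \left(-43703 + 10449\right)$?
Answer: $-178008662$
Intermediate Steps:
$d = -48$
$M{\left(Q \right)} = 48 + Q$ ($M{\left(Q \right)} = Q - -48 = Q + 48 = 48 + Q$)
$\left(5259 + M{\left(46 \right)}\right) \left(-43703 + 10449\right) = \left(5259 + \left(48 + 46\right)\right) \left(-43703 + 10449\right) = \left(5259 + 94\right) \left(-33254\right) = 5353 \left(-33254\right) = -178008662$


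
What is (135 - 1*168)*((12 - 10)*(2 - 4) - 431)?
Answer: 14355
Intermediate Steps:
(135 - 1*168)*((12 - 10)*(2 - 4) - 431) = (135 - 168)*(2*(-2) - 431) = -33*(-4 - 431) = -33*(-435) = 14355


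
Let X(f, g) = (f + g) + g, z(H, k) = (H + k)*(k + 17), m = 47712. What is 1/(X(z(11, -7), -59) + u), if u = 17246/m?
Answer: -23856/1852145 ≈ -0.012880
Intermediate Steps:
z(H, k) = (17 + k)*(H + k) (z(H, k) = (H + k)*(17 + k) = (17 + k)*(H + k))
X(f, g) = f + 2*g
u = 8623/23856 (u = 17246/47712 = 17246*(1/47712) = 8623/23856 ≈ 0.36146)
1/(X(z(11, -7), -59) + u) = 1/((((-7)² + 17*11 + 17*(-7) + 11*(-7)) + 2*(-59)) + 8623/23856) = 1/(((49 + 187 - 119 - 77) - 118) + 8623/23856) = 1/((40 - 118) + 8623/23856) = 1/(-78 + 8623/23856) = 1/(-1852145/23856) = -23856/1852145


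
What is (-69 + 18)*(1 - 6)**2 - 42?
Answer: -1317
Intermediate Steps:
(-69 + 18)*(1 - 6)**2 - 42 = -51*(-5)**2 - 42 = -51*25 - 42 = -1275 - 42 = -1317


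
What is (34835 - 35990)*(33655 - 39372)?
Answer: 6603135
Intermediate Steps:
(34835 - 35990)*(33655 - 39372) = -1155*(-5717) = 6603135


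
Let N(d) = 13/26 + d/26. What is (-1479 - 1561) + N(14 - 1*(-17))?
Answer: -39498/13 ≈ -3038.3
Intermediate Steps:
N(d) = 1/2 + d/26 (N(d) = 13*(1/26) + d*(1/26) = 1/2 + d/26)
(-1479 - 1561) + N(14 - 1*(-17)) = (-1479 - 1561) + (1/2 + (14 - 1*(-17))/26) = -3040 + (1/2 + (14 + 17)/26) = -3040 + (1/2 + (1/26)*31) = -3040 + (1/2 + 31/26) = -3040 + 22/13 = -39498/13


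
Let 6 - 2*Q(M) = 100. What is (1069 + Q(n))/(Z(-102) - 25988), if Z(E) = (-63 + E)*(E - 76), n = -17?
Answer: 511/1691 ≈ 0.30219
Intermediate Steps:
Q(M) = -47 (Q(M) = 3 - 1/2*100 = 3 - 50 = -47)
Z(E) = (-76 + E)*(-63 + E) (Z(E) = (-63 + E)*(-76 + E) = (-76 + E)*(-63 + E))
(1069 + Q(n))/(Z(-102) - 25988) = (1069 - 47)/((4788 + (-102)**2 - 139*(-102)) - 25988) = 1022/((4788 + 10404 + 14178) - 25988) = 1022/(29370 - 25988) = 1022/3382 = 1022*(1/3382) = 511/1691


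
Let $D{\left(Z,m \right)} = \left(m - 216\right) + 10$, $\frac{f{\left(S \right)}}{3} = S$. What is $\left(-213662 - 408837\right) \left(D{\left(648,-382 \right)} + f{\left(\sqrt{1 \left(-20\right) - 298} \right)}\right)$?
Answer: $366029412 - 1867497 i \sqrt{318} \approx 3.6603 \cdot 10^{8} - 3.3302 \cdot 10^{7} i$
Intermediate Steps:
$f{\left(S \right)} = 3 S$
$D{\left(Z,m \right)} = -206 + m$ ($D{\left(Z,m \right)} = \left(-216 + m\right) + 10 = -206 + m$)
$\left(-213662 - 408837\right) \left(D{\left(648,-382 \right)} + f{\left(\sqrt{1 \left(-20\right) - 298} \right)}\right) = \left(-213662 - 408837\right) \left(\left(-206 - 382\right) + 3 \sqrt{1 \left(-20\right) - 298}\right) = - 622499 \left(-588 + 3 \sqrt{-20 - 298}\right) = - 622499 \left(-588 + 3 \sqrt{-318}\right) = - 622499 \left(-588 + 3 i \sqrt{318}\right) = 366029412 - 1867497 i \sqrt{318}$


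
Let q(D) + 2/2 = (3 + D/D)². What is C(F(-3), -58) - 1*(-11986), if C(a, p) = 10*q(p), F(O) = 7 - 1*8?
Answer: 12136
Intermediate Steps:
F(O) = -1 (F(O) = 7 - 8 = -1)
q(D) = 15 (q(D) = -1 + (3 + D/D)² = -1 + (3 + 1)² = -1 + 4² = -1 + 16 = 15)
C(a, p) = 150 (C(a, p) = 10*15 = 150)
C(F(-3), -58) - 1*(-11986) = 150 - 1*(-11986) = 150 + 11986 = 12136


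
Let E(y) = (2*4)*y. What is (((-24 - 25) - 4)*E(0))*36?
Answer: 0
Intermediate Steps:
E(y) = 8*y
(((-24 - 25) - 4)*E(0))*36 = (((-24 - 25) - 4)*(8*0))*36 = ((-49 - 4)*0)*36 = -53*0*36 = 0*36 = 0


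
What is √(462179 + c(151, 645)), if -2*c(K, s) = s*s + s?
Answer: 2*√63461 ≈ 503.83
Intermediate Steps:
c(K, s) = -s/2 - s²/2 (c(K, s) = -(s*s + s)/2 = -(s² + s)/2 = -(s + s²)/2 = -s/2 - s²/2)
√(462179 + c(151, 645)) = √(462179 - ½*645*(1 + 645)) = √(462179 - ½*645*646) = √(462179 - 208335) = √253844 = 2*√63461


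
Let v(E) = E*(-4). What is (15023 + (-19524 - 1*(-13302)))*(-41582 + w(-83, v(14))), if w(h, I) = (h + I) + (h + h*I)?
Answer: -327009956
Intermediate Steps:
v(E) = -4*E
w(h, I) = I + 2*h + I*h (w(h, I) = (I + h) + (h + I*h) = I + 2*h + I*h)
(15023 + (-19524 - 1*(-13302)))*(-41582 + w(-83, v(14))) = (15023 + (-19524 - 1*(-13302)))*(-41582 + (-4*14 + 2*(-83) - 4*14*(-83))) = (15023 + (-19524 + 13302))*(-41582 + (-56 - 166 - 56*(-83))) = (15023 - 6222)*(-41582 + (-56 - 166 + 4648)) = 8801*(-41582 + 4426) = 8801*(-37156) = -327009956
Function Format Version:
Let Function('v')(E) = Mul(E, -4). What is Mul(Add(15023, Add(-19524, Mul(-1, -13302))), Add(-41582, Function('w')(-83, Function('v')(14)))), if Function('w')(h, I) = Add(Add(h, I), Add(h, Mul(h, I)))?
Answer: -327009956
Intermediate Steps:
Function('v')(E) = Mul(-4, E)
Function('w')(h, I) = Add(I, Mul(2, h), Mul(I, h)) (Function('w')(h, I) = Add(Add(I, h), Add(h, Mul(I, h))) = Add(I, Mul(2, h), Mul(I, h)))
Mul(Add(15023, Add(-19524, Mul(-1, -13302))), Add(-41582, Function('w')(-83, Function('v')(14)))) = Mul(Add(15023, Add(-19524, Mul(-1, -13302))), Add(-41582, Add(Mul(-4, 14), Mul(2, -83), Mul(Mul(-4, 14), -83)))) = Mul(Add(15023, Add(-19524, 13302)), Add(-41582, Add(-56, -166, Mul(-56, -83)))) = Mul(Add(15023, -6222), Add(-41582, Add(-56, -166, 4648))) = Mul(8801, Add(-41582, 4426)) = Mul(8801, -37156) = -327009956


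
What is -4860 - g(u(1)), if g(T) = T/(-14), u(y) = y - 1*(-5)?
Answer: -34017/7 ≈ -4859.6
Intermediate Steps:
u(y) = 5 + y (u(y) = y + 5 = 5 + y)
g(T) = -T/14 (g(T) = T*(-1/14) = -T/14)
-4860 - g(u(1)) = -4860 - (-1)*(5 + 1)/14 = -4860 - (-1)*6/14 = -4860 - 1*(-3/7) = -4860 + 3/7 = -34017/7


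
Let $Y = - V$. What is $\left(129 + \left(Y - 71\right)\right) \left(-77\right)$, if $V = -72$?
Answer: $-10010$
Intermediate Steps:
$Y = 72$ ($Y = \left(-1\right) \left(-72\right) = 72$)
$\left(129 + \left(Y - 71\right)\right) \left(-77\right) = \left(129 + \left(72 - 71\right)\right) \left(-77\right) = \left(129 + 1\right) \left(-77\right) = 130 \left(-77\right) = -10010$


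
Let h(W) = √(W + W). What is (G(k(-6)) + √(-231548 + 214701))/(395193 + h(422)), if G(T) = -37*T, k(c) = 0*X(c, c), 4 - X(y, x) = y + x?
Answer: -2*I*√3554717/156177506405 + 395193*I*√16847/156177506405 ≈ 0.00032841*I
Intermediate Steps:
X(y, x) = 4 - x - y (X(y, x) = 4 - (y + x) = 4 - (x + y) = 4 + (-x - y) = 4 - x - y)
k(c) = 0 (k(c) = 0*(4 - c - c) = 0*(4 - 2*c) = 0)
h(W) = √2*√W (h(W) = √(2*W) = √2*√W)
(G(k(-6)) + √(-231548 + 214701))/(395193 + h(422)) = (-37*0 + √(-231548 + 214701))/(395193 + √2*√422) = (0 + √(-16847))/(395193 + 2*√211) = (0 + I*√16847)/(395193 + 2*√211) = (I*√16847)/(395193 + 2*√211) = I*√16847/(395193 + 2*√211)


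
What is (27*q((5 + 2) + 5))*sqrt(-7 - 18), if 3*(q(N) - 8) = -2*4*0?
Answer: 1080*I ≈ 1080.0*I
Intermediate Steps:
q(N) = 8 (q(N) = 8 + (-2*4*0)/3 = 8 + (-8*0)/3 = 8 + (1/3)*0 = 8 + 0 = 8)
(27*q((5 + 2) + 5))*sqrt(-7 - 18) = (27*8)*sqrt(-7 - 18) = 216*sqrt(-25) = 216*(5*I) = 1080*I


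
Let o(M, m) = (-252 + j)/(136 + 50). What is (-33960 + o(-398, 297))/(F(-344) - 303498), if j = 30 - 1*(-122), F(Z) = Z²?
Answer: 1579165/8610033 ≈ 0.18341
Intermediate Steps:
j = 152 (j = 30 + 122 = 152)
o(M, m) = -50/93 (o(M, m) = (-252 + 152)/(136 + 50) = -100/186 = -100*1/186 = -50/93)
(-33960 + o(-398, 297))/(F(-344) - 303498) = (-33960 - 50/93)/((-344)² - 303498) = -3158330/(93*(118336 - 303498)) = -3158330/93/(-185162) = -3158330/93*(-1/185162) = 1579165/8610033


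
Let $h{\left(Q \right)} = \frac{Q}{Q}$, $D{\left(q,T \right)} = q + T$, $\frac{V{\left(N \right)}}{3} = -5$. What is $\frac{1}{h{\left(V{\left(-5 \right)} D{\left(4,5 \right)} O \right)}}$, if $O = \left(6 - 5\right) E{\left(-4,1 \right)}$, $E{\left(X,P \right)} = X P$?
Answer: $1$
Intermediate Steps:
$V{\left(N \right)} = -15$ ($V{\left(N \right)} = 3 \left(-5\right) = -15$)
$E{\left(X,P \right)} = P X$
$D{\left(q,T \right)} = T + q$
$O = -4$ ($O = \left(6 - 5\right) 1 \left(-4\right) = 1 \left(-4\right) = -4$)
$h{\left(Q \right)} = 1$
$\frac{1}{h{\left(V{\left(-5 \right)} D{\left(4,5 \right)} O \right)}} = 1^{-1} = 1$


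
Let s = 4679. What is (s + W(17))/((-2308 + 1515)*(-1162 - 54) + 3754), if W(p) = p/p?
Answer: 2340/484021 ≈ 0.0048345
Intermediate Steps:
W(p) = 1
(s + W(17))/((-2308 + 1515)*(-1162 - 54) + 3754) = (4679 + 1)/((-2308 + 1515)*(-1162 - 54) + 3754) = 4680/(-793*(-1216) + 3754) = 4680/(964288 + 3754) = 4680/968042 = 4680*(1/968042) = 2340/484021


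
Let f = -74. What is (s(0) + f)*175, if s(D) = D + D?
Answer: -12950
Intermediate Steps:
s(D) = 2*D
(s(0) + f)*175 = (2*0 - 74)*175 = (0 - 74)*175 = -74*175 = -12950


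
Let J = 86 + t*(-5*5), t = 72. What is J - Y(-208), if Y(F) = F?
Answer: -1506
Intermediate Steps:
J = -1714 (J = 86 + 72*(-5*5) = 86 + 72*(-25) = 86 - 1800 = -1714)
J - Y(-208) = -1714 - 1*(-208) = -1714 + 208 = -1506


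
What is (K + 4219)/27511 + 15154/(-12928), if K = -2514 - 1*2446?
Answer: -213240671/177831104 ≈ -1.1991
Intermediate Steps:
K = -4960 (K = -2514 - 2446 = -4960)
(K + 4219)/27511 + 15154/(-12928) = (-4960 + 4219)/27511 + 15154/(-12928) = -741*1/27511 + 15154*(-1/12928) = -741/27511 - 7577/6464 = -213240671/177831104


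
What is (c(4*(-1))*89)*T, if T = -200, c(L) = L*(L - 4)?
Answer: -569600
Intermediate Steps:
c(L) = L*(-4 + L)
(c(4*(-1))*89)*T = (((4*(-1))*(-4 + 4*(-1)))*89)*(-200) = (-4*(-4 - 4)*89)*(-200) = (-4*(-8)*89)*(-200) = (32*89)*(-200) = 2848*(-200) = -569600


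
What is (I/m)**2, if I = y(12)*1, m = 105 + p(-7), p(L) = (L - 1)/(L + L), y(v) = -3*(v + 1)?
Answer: 74529/546121 ≈ 0.13647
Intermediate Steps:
y(v) = -3 - 3*v (y(v) = -3*(1 + v) = -3 - 3*v)
p(L) = (-1 + L)/(2*L) (p(L) = (-1 + L)/((2*L)) = (-1 + L)*(1/(2*L)) = (-1 + L)/(2*L))
m = 739/7 (m = 105 + (1/2)*(-1 - 7)/(-7) = 105 + (1/2)*(-1/7)*(-8) = 105 + 4/7 = 739/7 ≈ 105.57)
I = -39 (I = (-3 - 3*12)*1 = (-3 - 36)*1 = -39*1 = -39)
(I/m)**2 = (-39/739/7)**2 = (-39*7/739)**2 = (-273/739)**2 = 74529/546121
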